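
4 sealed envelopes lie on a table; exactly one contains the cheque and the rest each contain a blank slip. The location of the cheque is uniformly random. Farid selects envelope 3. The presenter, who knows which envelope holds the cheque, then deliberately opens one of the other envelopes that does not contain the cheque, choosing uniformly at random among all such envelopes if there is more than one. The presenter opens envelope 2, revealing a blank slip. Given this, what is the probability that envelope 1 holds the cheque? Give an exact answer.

3/8

Consider each possible location of the cheque in turn.
If it is in either of envelopes 1 and 4 (prior 1/4 each): the presenter has 2 equally likely choices, so probability 1/2; weight (1/4)·(1/2) = 1/8 each.
If it is in envelope 2 (prior 1/4): the presenter opened envelope 2, so this case is ruled out; weight (1/4)·0 = 0.
If it is in envelope 3 (prior 1/4): the presenter has 3 equally likely choices, so probability 1/3; weight (1/4)·(1/3) = 1/12.
The weights sum to 1/3.
So P(the cheque in envelope 1 | the presenter opened envelope 2) = (1/8) / (1/3) = 3/8.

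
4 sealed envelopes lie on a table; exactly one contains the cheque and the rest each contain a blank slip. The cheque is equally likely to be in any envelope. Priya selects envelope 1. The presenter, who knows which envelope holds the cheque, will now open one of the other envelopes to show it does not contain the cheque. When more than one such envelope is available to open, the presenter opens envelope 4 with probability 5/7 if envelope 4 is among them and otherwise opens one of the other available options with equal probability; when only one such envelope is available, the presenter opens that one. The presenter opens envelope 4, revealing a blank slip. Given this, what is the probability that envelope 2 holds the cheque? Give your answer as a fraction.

1/3

Apply Bayes' rule, conditioning on where the cheque actually is.
If it is in any of envelopes 1, 2, and 3 (prior 1/4 each): envelope 4 is available, opened with probability 5/7; weight (1/4)·(5/7) = 5/28 each.
If it is in envelope 4 (prior 1/4): the presenter opened envelope 4, so this case is ruled out; weight (1/4)·0 = 0.
The weights sum to 15/28.
So P(the cheque in envelope 2 | the presenter opened envelope 4) = (5/28) / (15/28) = 1/3.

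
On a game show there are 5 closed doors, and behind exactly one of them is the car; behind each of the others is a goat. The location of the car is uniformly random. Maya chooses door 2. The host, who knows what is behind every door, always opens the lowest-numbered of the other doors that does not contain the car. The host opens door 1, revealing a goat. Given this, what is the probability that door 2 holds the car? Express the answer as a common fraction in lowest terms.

Condition on the true location of the car.
If it is behind door 1 (prior 1/5): the host opened door 1, so this case is ruled out; weight (1/5)·0 = 0.
If it is behind any of doors 2, 3, 4, and 5 (prior 1/5 each): door 1 is the lowest-numbered option available, probability 1; weight (1/5)·1 = 1/5 each.
The weights sum to 4/5.
So P(the car behind door 2 | the host opened door 1) = (1/5) / (4/5) = 1/4.

1/4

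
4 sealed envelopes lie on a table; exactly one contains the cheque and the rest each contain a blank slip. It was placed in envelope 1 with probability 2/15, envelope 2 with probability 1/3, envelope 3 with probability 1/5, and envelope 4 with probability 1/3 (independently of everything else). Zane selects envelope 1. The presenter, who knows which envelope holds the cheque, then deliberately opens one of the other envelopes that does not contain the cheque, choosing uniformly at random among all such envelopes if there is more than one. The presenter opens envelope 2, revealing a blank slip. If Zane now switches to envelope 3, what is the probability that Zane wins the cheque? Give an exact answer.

9/28

Apply Bayes' rule, conditioning on where the cheque actually is.
If it is in envelope 1 (prior 2/15): the presenter has 3 equally likely choices, so probability 1/3; weight (2/15)·(1/3) = 2/45.
If it is in envelope 2 (prior 1/3): the presenter opened envelope 2, so this case is ruled out; weight (1/3)·0 = 0.
If it is in envelope 3 (prior 1/5): the presenter has 2 equally likely choices, so probability 1/2; weight (1/5)·(1/2) = 1/10.
If it is in envelope 4 (prior 1/3): the presenter has 2 equally likely choices, so probability 1/2; weight (1/3)·(1/2) = 1/6.
The weights sum to 14/45.
So P(the cheque in envelope 3 | the presenter opened envelope 2) = (1/10) / (14/45) = 9/28.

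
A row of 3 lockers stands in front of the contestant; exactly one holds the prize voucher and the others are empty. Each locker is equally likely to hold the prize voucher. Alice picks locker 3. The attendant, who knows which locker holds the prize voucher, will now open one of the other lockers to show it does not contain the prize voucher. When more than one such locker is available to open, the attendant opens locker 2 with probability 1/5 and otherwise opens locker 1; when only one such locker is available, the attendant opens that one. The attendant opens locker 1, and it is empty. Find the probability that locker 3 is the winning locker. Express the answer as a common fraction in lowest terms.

4/9

Apply Bayes' rule, conditioning on where the prize voucher actually is.
If it is in locker 1 (prior 1/3): the attendant opened locker 1, so this case is ruled out; weight (1/3)·0 = 0.
If it is in locker 2 (prior 1/3): only locker 1 is available, probability 1; weight (1/3)·1 = 1/3.
If it is in locker 3 (prior 1/3): locker 2 is available but not opened, probability 4/5; weight (1/3)·(4/5) = 4/15.
The weights sum to 3/5.
So P(the prize voucher in locker 3 | the attendant opened locker 1) = (4/15) / (3/5) = 4/9.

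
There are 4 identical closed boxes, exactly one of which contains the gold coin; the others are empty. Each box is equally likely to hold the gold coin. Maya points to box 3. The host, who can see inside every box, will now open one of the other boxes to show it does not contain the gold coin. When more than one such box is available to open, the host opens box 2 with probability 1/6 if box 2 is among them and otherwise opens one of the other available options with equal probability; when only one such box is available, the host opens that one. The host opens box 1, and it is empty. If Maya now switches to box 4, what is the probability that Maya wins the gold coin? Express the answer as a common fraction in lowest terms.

10/21

Consider each possible location of the gold coin in turn.
If it is in box 1 (prior 1/4): the host opened box 1, so this case is ruled out; weight (1/4)·0 = 0.
If it is in box 2 (prior 1/4): box 2 holds the prize so is unavailable; the host chooses uniformly among the 2 others, probability 1/2; weight (1/4)·(1/2) = 1/8.
If it is in box 3 (prior 1/4): box 2 is available but not opened; box 1 gets probability (1 − 1/6)/2 = 5/12; weight (1/4)·(5/12) = 5/48.
If it is in box 4 (prior 1/4): box 2 is available but not opened, probability 5/6; weight (1/4)·(5/6) = 5/24.
The weights sum to 7/16.
So P(the gold coin in box 4 | the host opened box 1) = (5/24) / (7/16) = 10/21.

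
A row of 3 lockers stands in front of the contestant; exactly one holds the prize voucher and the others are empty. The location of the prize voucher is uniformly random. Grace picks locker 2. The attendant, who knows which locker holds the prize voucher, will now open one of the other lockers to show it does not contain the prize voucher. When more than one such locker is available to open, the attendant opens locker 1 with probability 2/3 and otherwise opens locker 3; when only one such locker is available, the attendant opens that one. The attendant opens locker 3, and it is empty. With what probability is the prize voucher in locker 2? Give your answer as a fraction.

1/4

Condition on the true location of the prize voucher.
If it is in locker 1 (prior 1/3): only locker 3 is available, probability 1; weight (1/3)·1 = 1/3.
If it is in locker 2 (prior 1/3): locker 1 is available but not opened, probability 1/3; weight (1/3)·(1/3) = 1/9.
If it is in locker 3 (prior 1/3): the attendant opened locker 3, so this case is ruled out; weight (1/3)·0 = 0.
The weights sum to 4/9.
So P(the prize voucher in locker 2 | the attendant opened locker 3) = (1/9) / (4/9) = 1/4.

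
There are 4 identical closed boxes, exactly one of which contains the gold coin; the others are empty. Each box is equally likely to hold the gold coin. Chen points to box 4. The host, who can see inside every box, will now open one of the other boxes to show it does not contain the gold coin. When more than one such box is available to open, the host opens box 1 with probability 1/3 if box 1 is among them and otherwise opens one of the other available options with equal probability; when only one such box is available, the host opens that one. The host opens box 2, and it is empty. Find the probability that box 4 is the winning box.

2/9

Consider each possible location of the gold coin in turn.
If it is in box 1 (prior 1/4): box 1 holds the prize so is unavailable; the host chooses uniformly among the 2 others, probability 1/2; weight (1/4)·(1/2) = 1/8.
If it is in box 2 (prior 1/4): the host opened box 2, so this case is ruled out; weight (1/4)·0 = 0.
If it is in box 3 (prior 1/4): box 1 is available but not opened, probability 2/3; weight (1/4)·(2/3) = 1/6.
If it is in box 4 (prior 1/4): box 1 is available but not opened; box 2 gets probability (1 − 1/3)/2 = 1/3; weight (1/4)·(1/3) = 1/12.
The weights sum to 3/8.
So P(the gold coin in box 4 | the host opened box 2) = (1/12) / (3/8) = 2/9.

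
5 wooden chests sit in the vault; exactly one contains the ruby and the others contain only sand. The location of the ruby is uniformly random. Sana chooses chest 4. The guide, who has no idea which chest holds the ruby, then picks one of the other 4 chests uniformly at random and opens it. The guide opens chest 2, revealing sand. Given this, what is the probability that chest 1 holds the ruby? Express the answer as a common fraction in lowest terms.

Because the guide chose which chest to open without knowing where the ruby is, the choice is independent of the prize location. Learning that chest 2 does not hold the ruby simply rules out that one location and leaves the remaining 4 chests still equally likely by symmetry.
So P(the ruby in chest 1) = 1/4.

1/4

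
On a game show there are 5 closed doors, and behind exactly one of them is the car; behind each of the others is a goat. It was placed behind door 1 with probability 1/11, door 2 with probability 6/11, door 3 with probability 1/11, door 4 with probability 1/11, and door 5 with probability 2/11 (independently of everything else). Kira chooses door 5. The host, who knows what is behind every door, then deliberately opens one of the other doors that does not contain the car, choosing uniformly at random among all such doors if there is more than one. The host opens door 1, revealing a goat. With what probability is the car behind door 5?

Condition on the true location of the car.
If it is behind door 1 (prior 1/11): the host opened door 1, so this case is ruled out; weight (1/11)·0 = 0.
If it is behind door 2 (prior 6/11): the host has 3 equally likely choices, so probability 1/3; weight (6/11)·(1/3) = 2/11.
If it is behind either of doors 3 and 4 (prior 1/11 each): the host has 3 equally likely choices, so probability 1/3; weight (1/11)·(1/3) = 1/33 each.
If it is behind door 5 (prior 2/11): the host has 4 equally likely choices, so probability 1/4; weight (2/11)·(1/4) = 1/22.
The weights sum to 19/66.
So P(the car behind door 5 | the host opened door 1) = (1/22) / (19/66) = 3/19.

3/19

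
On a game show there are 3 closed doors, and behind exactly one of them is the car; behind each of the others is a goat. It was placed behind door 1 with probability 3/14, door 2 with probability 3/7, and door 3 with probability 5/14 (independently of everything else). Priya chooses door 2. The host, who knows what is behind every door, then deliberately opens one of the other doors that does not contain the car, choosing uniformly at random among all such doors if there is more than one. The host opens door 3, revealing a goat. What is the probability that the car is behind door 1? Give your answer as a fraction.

1/2

Consider each possible location of the car in turn.
If it is behind door 1 (prior 3/14): the host has no choice, probability 1; weight (3/14)·1 = 3/14.
If it is behind door 2 (prior 3/7): the host has 2 equally likely choices, so probability 1/2; weight (3/7)·(1/2) = 3/14.
If it is behind door 3 (prior 5/14): the host opened door 3, so this case is ruled out; weight (5/14)·0 = 0.
The weights sum to 3/7.
So P(the car behind door 1 | the host opened door 3) = (3/14) / (3/7) = 1/2.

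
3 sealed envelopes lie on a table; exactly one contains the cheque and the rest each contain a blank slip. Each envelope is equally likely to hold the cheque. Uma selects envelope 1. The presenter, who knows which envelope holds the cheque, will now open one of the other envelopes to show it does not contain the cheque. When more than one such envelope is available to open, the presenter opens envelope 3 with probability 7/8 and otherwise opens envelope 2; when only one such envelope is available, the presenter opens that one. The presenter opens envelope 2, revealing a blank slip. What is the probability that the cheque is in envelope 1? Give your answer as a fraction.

1/9

Consider each possible location of the cheque in turn.
If it is in envelope 1 (prior 1/3): envelope 3 is available but not opened, probability 1/8; weight (1/3)·(1/8) = 1/24.
If it is in envelope 2 (prior 1/3): the presenter opened envelope 2, so this case is ruled out; weight (1/3)·0 = 0.
If it is in envelope 3 (prior 1/3): only envelope 2 is available, probability 1; weight (1/3)·1 = 1/3.
The weights sum to 3/8.
So P(the cheque in envelope 1 | the presenter opened envelope 2) = (1/24) / (3/8) = 1/9.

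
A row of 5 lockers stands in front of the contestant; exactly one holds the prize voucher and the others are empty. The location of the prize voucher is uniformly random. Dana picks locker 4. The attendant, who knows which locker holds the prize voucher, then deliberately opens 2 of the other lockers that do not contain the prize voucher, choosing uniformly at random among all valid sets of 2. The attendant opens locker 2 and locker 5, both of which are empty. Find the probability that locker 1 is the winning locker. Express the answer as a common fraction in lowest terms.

Condition on the true location of the prize voucher.
If it is in either of lockers 1 and 3 (prior 1/5 each): the attendant has 3 equally likely choices, so probability 1/3; weight (1/5)·(1/3) = 1/15 each.
If it is in either of lockers 2 and 5 (prior 1/5 each): that locker was opened and seen not to hold the prize — ruled out; weight (1/5)·0 = 0 each.
If it is in locker 4 (prior 1/5): the attendant has 6 equally likely choices, so probability 1/6; weight (1/5)·(1/6) = 1/30.
The weights sum to 1/6.
So P(the prize voucher in locker 1 | the attendant opened locker 2 and locker 5) = (1/15) / (1/6) = 2/5.

2/5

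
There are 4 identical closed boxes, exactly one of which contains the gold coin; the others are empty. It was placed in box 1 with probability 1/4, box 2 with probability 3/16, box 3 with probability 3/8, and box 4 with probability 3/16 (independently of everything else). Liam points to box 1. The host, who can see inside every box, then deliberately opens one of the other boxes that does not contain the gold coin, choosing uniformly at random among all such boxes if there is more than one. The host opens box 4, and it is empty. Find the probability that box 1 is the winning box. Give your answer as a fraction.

Consider each possible location of the gold coin in turn.
If it is in box 1 (prior 1/4): the host has 3 equally likely choices, so probability 1/3; weight (1/4)·(1/3) = 1/12.
If it is in box 2 (prior 3/16): the host has 2 equally likely choices, so probability 1/2; weight (3/16)·(1/2) = 3/32.
If it is in box 3 (prior 3/8): the host has 2 equally likely choices, so probability 1/2; weight (3/8)·(1/2) = 3/16.
If it is in box 4 (prior 3/16): the host opened box 4, so this case is ruled out; weight (3/16)·0 = 0.
The weights sum to 35/96.
So P(the gold coin in box 1 | the host opened box 4) = (1/12) / (35/96) = 8/35.

8/35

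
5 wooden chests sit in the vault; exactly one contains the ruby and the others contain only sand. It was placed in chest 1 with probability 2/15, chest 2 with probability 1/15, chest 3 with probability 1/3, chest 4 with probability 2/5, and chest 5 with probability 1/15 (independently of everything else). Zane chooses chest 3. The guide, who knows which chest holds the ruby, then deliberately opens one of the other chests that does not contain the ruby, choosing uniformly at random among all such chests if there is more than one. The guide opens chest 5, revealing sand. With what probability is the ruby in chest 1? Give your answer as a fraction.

Condition on the true location of the ruby.
If it is in chest 1 (prior 2/15): the guide has 3 equally likely choices, so probability 1/3; weight (2/15)·(1/3) = 2/45.
If it is in chest 2 (prior 1/15): the guide has 3 equally likely choices, so probability 1/3; weight (1/15)·(1/3) = 1/45.
If it is in chest 3 (prior 1/3): the guide has 4 equally likely choices, so probability 1/4; weight (1/3)·(1/4) = 1/12.
If it is in chest 4 (prior 2/5): the guide has 3 equally likely choices, so probability 1/3; weight (2/5)·(1/3) = 2/15.
If it is in chest 5 (prior 1/15): the guide opened chest 5, so this case is ruled out; weight (1/15)·0 = 0.
The weights sum to 17/60.
So P(the ruby in chest 1 | the guide opened chest 5) = (2/45) / (17/60) = 8/51.

8/51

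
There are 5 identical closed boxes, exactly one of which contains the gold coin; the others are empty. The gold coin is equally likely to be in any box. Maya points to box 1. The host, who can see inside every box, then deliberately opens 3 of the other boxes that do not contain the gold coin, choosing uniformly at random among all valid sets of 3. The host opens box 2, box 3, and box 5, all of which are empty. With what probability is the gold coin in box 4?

4/5

Apply Bayes' rule, conditioning on where the gold coin actually is.
If it is in box 1 (prior 1/5): the host has 4 equally likely choices, so probability 1/4; weight (1/5)·(1/4) = 1/20.
If it is in any of boxes 2, 3, and 5 (prior 1/5 each): that box was opened and seen not to hold the prize — ruled out; weight (1/5)·0 = 0 each.
If it is in box 4 (prior 1/5): the host has no choice, probability 1; weight (1/5)·1 = 1/5.
The weights sum to 1/4.
So P(the gold coin in box 4 | the host opened box 2, box 3, and box 5) = (1/5) / (1/4) = 4/5.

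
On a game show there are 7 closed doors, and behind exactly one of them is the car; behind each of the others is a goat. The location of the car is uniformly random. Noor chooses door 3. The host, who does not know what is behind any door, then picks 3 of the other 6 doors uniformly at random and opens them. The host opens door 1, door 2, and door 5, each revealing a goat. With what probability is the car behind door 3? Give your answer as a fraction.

1/4

Apply Bayes' rule, conditioning on where the car actually is.
If it is behind any of doors 1, 2, and 5 (prior 1/7 each): that door was opened and seen not to hold the prize — ruled out; weight (1/7)·0 = 0 each.
If it is behind any of doors 3, 4, 6, and 7 (prior 1/7 each): the host picks exactly this set with probability 1/20 regardless, and none is the prize; weight (1/7)·(1/20) = 1/140 each.
The weights sum to 1/35.
So P(the car behind door 3 | the host opened door 1, door 2, and door 5) = (1/140) / (1/35) = 1/4.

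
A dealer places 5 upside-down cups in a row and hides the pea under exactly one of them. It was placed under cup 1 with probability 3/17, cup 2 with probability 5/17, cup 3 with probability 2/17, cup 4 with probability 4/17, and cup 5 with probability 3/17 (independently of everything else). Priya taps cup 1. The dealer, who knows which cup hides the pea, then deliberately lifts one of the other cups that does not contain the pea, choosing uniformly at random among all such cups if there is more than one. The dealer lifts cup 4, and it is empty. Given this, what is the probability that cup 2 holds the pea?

20/49

Condition on the true location of the pea.
If it is under cup 1 (prior 3/17): the dealer has 4 equally likely choices, so probability 1/4; weight (3/17)·(1/4) = 3/68.
If it is under cup 2 (prior 5/17): the dealer has 3 equally likely choices, so probability 1/3; weight (5/17)·(1/3) = 5/51.
If it is under cup 3 (prior 2/17): the dealer has 3 equally likely choices, so probability 1/3; weight (2/17)·(1/3) = 2/51.
If it is under cup 4 (prior 4/17): the dealer opened cup 4, so this case is ruled out; weight (4/17)·0 = 0.
If it is under cup 5 (prior 3/17): the dealer has 3 equally likely choices, so probability 1/3; weight (3/17)·(1/3) = 1/17.
The weights sum to 49/204.
So P(the pea under cup 2 | the dealer opened cup 4) = (5/51) / (49/204) = 20/49.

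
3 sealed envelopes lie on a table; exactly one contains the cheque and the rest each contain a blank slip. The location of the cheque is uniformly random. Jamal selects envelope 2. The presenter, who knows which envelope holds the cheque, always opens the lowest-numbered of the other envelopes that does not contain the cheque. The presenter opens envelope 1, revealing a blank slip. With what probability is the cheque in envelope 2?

Consider each possible location of the cheque in turn.
If it is in envelope 1 (prior 1/3): the presenter opened envelope 1, so this case is ruled out; weight (1/3)·0 = 0.
If it is in either of envelopes 2 and 3 (prior 1/3 each): envelope 1 is the lowest-numbered option available, probability 1; weight (1/3)·1 = 1/3 each.
The weights sum to 2/3.
So P(the cheque in envelope 2 | the presenter opened envelope 1) = (1/3) / (2/3) = 1/2.

1/2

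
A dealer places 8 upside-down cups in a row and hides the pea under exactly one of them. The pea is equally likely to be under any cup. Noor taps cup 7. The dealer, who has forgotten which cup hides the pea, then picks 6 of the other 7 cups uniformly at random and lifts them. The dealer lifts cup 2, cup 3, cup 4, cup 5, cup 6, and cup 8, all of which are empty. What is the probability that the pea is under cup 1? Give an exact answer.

Condition on the true location of the pea.
If it is under either of cups 1 and 7 (prior 1/8 each): the dealer picks exactly this set with probability 1/7 regardless, and none is the prize; weight (1/8)·(1/7) = 1/56 each.
If it is under any of cups 2, 3, 4, 5, 6, and 8 (prior 1/8 each): that cup was opened and seen not to hold the prize — ruled out; weight (1/8)·0 = 0 each.
The weights sum to 1/28.
So P(the pea under cup 1 | the dealer opened cup 2, cup 3, cup 4, cup 5, cup 6, and cup 8) = (1/56) / (1/28) = 1/2.

1/2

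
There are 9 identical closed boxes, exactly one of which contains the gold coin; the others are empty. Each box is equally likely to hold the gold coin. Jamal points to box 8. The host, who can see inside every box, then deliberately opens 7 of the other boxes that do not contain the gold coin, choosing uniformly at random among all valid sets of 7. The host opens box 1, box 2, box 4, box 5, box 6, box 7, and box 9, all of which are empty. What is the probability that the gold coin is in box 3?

Condition on the true location of the gold coin.
If it is in any of boxes 1, 2, 4, 5, 6, 7, and 9 (prior 1/9 each): that box was opened and seen not to hold the prize — ruled out; weight (1/9)·0 = 0 each.
If it is in box 3 (prior 1/9): the host has no choice, probability 1; weight (1/9)·1 = 1/9.
If it is in box 8 (prior 1/9): the host has 8 equally likely choices, so probability 1/8; weight (1/9)·(1/8) = 1/72.
The weights sum to 1/8.
So P(the gold coin in box 3 | the host opened box 1, box 2, box 4, box 5, box 6, box 7, and box 9) = (1/9) / (1/8) = 8/9.

8/9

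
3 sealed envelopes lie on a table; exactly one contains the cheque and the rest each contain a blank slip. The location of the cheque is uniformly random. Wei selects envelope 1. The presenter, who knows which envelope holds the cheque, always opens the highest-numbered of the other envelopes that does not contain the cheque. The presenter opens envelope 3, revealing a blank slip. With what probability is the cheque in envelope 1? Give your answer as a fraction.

Consider each possible location of the cheque in turn.
If it is in either of envelopes 1 and 2 (prior 1/3 each): envelope 3 is the highest-numbered option available, probability 1; weight (1/3)·1 = 1/3 each.
If it is in envelope 3 (prior 1/3): the presenter opened envelope 3, so this case is ruled out; weight (1/3)·0 = 0.
The weights sum to 2/3.
So P(the cheque in envelope 1 | the presenter opened envelope 3) = (1/3) / (2/3) = 1/2.

1/2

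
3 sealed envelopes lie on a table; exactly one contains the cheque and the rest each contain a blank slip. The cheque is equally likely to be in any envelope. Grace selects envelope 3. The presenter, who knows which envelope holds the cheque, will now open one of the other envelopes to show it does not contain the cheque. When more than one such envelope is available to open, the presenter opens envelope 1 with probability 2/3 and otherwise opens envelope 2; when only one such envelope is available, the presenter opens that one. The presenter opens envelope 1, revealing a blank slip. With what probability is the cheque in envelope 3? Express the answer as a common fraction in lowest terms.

2/5

Consider each possible location of the cheque in turn.
If it is in envelope 1 (prior 1/3): the presenter opened envelope 1, so this case is ruled out; weight (1/3)·0 = 0.
If it is in envelope 2 (prior 1/3): only envelope 1 is available, probability 1; weight (1/3)·1 = 1/3.
If it is in envelope 3 (prior 1/3): envelope 1 is available, opened with probability 2/3; weight (1/3)·(2/3) = 2/9.
The weights sum to 5/9.
So P(the cheque in envelope 3 | the presenter opened envelope 1) = (2/9) / (5/9) = 2/5.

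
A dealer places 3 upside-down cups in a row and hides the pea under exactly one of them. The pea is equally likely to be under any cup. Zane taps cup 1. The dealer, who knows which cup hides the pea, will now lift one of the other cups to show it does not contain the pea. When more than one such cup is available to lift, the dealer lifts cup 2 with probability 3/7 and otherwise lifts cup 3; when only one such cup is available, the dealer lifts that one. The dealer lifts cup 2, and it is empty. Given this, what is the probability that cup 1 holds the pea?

3/10

Condition on the true location of the pea.
If it is under cup 1 (prior 1/3): cup 2 is available, opened with probability 3/7; weight (1/3)·(3/7) = 1/7.
If it is under cup 2 (prior 1/3): the dealer opened cup 2, so this case is ruled out; weight (1/3)·0 = 0.
If it is under cup 3 (prior 1/3): only cup 2 is available, probability 1; weight (1/3)·1 = 1/3.
The weights sum to 10/21.
So P(the pea under cup 1 | the dealer opened cup 2) = (1/7) / (10/21) = 3/10.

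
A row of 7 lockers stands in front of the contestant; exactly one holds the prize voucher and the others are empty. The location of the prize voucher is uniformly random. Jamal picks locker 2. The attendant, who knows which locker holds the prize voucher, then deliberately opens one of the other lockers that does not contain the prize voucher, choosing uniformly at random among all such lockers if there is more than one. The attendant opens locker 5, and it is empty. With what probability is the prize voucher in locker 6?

Consider each possible location of the prize voucher in turn.
If it is in any of lockers 1, 3, 4, 6, and 7 (prior 1/7 each): the attendant has 5 equally likely choices, so probability 1/5; weight (1/7)·(1/5) = 1/35 each.
If it is in locker 2 (prior 1/7): the attendant has 6 equally likely choices, so probability 1/6; weight (1/7)·(1/6) = 1/42.
If it is in locker 5 (prior 1/7): the attendant opened locker 5, so this case is ruled out; weight (1/7)·0 = 0.
The weights sum to 1/6.
So P(the prize voucher in locker 6 | the attendant opened locker 5) = (1/35) / (1/6) = 6/35.

6/35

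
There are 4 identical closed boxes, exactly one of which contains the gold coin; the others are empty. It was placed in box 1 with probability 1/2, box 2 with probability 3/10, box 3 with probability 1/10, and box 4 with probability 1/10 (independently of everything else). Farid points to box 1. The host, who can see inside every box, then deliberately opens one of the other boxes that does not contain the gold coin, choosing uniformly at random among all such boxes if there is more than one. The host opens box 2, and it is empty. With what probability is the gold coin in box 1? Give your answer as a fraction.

5/8

Condition on the true location of the gold coin.
If it is in box 1 (prior 1/2): the host has 3 equally likely choices, so probability 1/3; weight (1/2)·(1/3) = 1/6.
If it is in box 2 (prior 3/10): the host opened box 2, so this case is ruled out; weight (3/10)·0 = 0.
If it is in either of boxes 3 and 4 (prior 1/10 each): the host has 2 equally likely choices, so probability 1/2; weight (1/10)·(1/2) = 1/20 each.
The weights sum to 4/15.
So P(the gold coin in box 1 | the host opened box 2) = (1/6) / (4/15) = 5/8.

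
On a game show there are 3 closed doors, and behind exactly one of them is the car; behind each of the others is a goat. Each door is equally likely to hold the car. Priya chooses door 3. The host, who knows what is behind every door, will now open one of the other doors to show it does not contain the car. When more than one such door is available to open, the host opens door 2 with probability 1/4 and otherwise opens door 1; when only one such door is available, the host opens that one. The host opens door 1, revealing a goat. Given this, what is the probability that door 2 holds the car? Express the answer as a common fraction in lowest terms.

4/7

Apply Bayes' rule, conditioning on where the car actually is.
If it is behind door 1 (prior 1/3): the host opened door 1, so this case is ruled out; weight (1/3)·0 = 0.
If it is behind door 2 (prior 1/3): only door 1 is available, probability 1; weight (1/3)·1 = 1/3.
If it is behind door 3 (prior 1/3): door 2 is available but not opened, probability 3/4; weight (1/3)·(3/4) = 1/4.
The weights sum to 7/12.
So P(the car behind door 2 | the host opened door 1) = (1/3) / (7/12) = 4/7.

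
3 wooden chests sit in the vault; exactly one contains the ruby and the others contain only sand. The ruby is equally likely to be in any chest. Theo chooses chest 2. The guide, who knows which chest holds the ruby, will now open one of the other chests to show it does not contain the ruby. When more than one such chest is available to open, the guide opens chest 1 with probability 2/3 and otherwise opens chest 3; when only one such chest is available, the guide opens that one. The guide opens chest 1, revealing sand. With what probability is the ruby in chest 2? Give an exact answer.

Consider each possible location of the ruby in turn.
If it is in chest 1 (prior 1/3): the guide opened chest 1, so this case is ruled out; weight (1/3)·0 = 0.
If it is in chest 2 (prior 1/3): chest 1 is available, opened with probability 2/3; weight (1/3)·(2/3) = 2/9.
If it is in chest 3 (prior 1/3): only chest 1 is available, probability 1; weight (1/3)·1 = 1/3.
The weights sum to 5/9.
So P(the ruby in chest 2 | the guide opened chest 1) = (2/9) / (5/9) = 2/5.

2/5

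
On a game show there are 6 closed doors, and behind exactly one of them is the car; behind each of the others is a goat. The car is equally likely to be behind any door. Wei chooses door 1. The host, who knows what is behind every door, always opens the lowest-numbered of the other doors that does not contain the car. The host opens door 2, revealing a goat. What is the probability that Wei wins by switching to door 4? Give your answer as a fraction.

Apply Bayes' rule, conditioning on where the car actually is.
If it is behind any of doors 1, 3, 4, 5, and 6 (prior 1/6 each): door 2 is the lowest-numbered option available, probability 1; weight (1/6)·1 = 1/6 each.
If it is behind door 2 (prior 1/6): the host opened door 2, so this case is ruled out; weight (1/6)·0 = 0.
The weights sum to 5/6.
So P(the car behind door 4 | the host opened door 2) = (1/6) / (5/6) = 1/5.

1/5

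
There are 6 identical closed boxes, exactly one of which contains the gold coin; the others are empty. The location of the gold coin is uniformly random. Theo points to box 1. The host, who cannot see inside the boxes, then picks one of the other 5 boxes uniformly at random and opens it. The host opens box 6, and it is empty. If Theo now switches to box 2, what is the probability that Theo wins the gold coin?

1/5

Apply Bayes' rule, conditioning on where the gold coin actually is.
If it is in any of boxes 1, 2, 3, 4, and 5 (prior 1/6 each): the host picks box 6 with probability 1/5 regardless, and it is not the prize; weight (1/6)·(1/5) = 1/30 each.
If it is in box 6 (prior 1/6): the host opened box 6, so this case is ruled out; weight (1/6)·0 = 0.
The weights sum to 1/6.
So P(the gold coin in box 2 | the host opened box 6) = (1/30) / (1/6) = 1/5.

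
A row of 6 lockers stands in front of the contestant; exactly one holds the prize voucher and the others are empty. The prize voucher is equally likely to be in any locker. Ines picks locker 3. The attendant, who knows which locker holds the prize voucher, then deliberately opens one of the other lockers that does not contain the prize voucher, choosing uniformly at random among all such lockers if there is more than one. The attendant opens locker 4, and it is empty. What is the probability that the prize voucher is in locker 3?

1/6

Apply Bayes' rule, conditioning on where the prize voucher actually is.
If it is in any of lockers 1, 2, 5, and 6 (prior 1/6 each): the attendant has 4 equally likely choices, so probability 1/4; weight (1/6)·(1/4) = 1/24 each.
If it is in locker 3 (prior 1/6): the attendant has 5 equally likely choices, so probability 1/5; weight (1/6)·(1/5) = 1/30.
If it is in locker 4 (prior 1/6): the attendant opened locker 4, so this case is ruled out; weight (1/6)·0 = 0.
The weights sum to 1/5.
So P(the prize voucher in locker 3 | the attendant opened locker 4) = (1/30) / (1/5) = 1/6.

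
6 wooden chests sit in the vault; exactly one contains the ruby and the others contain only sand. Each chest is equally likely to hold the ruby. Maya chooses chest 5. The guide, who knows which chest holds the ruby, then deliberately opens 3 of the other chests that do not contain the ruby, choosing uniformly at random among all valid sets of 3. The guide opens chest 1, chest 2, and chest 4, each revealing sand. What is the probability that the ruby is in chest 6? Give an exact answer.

Condition on the true location of the ruby.
If it is in any of chests 1, 2, and 4 (prior 1/6 each): that chest was opened and seen not to hold the prize — ruled out; weight (1/6)·0 = 0 each.
If it is in either of chests 3 and 6 (prior 1/6 each): the guide has 4 equally likely choices, so probability 1/4; weight (1/6)·(1/4) = 1/24 each.
If it is in chest 5 (prior 1/6): the guide has 10 equally likely choices, so probability 1/10; weight (1/6)·(1/10) = 1/60.
The weights sum to 1/10.
So P(the ruby in chest 6 | the guide opened chest 1, chest 2, and chest 4) = (1/24) / (1/10) = 5/12.

5/12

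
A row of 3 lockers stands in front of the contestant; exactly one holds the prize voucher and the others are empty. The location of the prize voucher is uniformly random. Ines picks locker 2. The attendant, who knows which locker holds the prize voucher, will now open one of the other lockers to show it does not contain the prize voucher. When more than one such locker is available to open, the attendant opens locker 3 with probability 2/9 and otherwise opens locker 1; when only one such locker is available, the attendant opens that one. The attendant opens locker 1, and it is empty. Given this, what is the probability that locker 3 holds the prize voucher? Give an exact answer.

Consider each possible location of the prize voucher in turn.
If it is in locker 1 (prior 1/3): the attendant opened locker 1, so this case is ruled out; weight (1/3)·0 = 0.
If it is in locker 2 (prior 1/3): locker 3 is available but not opened, probability 7/9; weight (1/3)·(7/9) = 7/27.
If it is in locker 3 (prior 1/3): only locker 1 is available, probability 1; weight (1/3)·1 = 1/3.
The weights sum to 16/27.
So P(the prize voucher in locker 3 | the attendant opened locker 1) = (1/3) / (16/27) = 9/16.

9/16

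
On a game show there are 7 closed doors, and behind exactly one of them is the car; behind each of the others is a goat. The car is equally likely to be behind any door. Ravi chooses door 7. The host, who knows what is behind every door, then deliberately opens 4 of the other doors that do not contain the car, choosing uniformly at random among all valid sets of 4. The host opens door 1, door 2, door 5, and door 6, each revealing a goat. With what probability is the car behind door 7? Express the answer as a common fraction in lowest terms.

1/7

Consider each possible location of the car in turn.
If it is behind any of doors 1, 2, 5, and 6 (prior 1/7 each): that door was opened and seen not to hold the prize — ruled out; weight (1/7)·0 = 0 each.
If it is behind either of doors 3 and 4 (prior 1/7 each): the host has 5 equally likely choices, so probability 1/5; weight (1/7)·(1/5) = 1/35 each.
If it is behind door 7 (prior 1/7): the host has 15 equally likely choices, so probability 1/15; weight (1/7)·(1/15) = 1/105.
The weights sum to 1/15.
So P(the car behind door 7 | the host opened door 1, door 2, door 5, and door 6) = (1/105) / (1/15) = 1/7.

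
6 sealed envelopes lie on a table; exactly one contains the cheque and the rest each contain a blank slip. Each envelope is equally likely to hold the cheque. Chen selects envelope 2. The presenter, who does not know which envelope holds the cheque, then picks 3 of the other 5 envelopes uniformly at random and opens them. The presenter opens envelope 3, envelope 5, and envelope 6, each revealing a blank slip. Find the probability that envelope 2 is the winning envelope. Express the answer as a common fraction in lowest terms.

Condition on the true location of the cheque.
If it is in any of envelopes 1, 2, and 4 (prior 1/6 each): the presenter picks exactly this set with probability 1/10 regardless, and none is the prize; weight (1/6)·(1/10) = 1/60 each.
If it is in any of envelopes 3, 5, and 6 (prior 1/6 each): that envelope was opened and seen not to hold the prize — ruled out; weight (1/6)·0 = 0 each.
The weights sum to 1/20.
So P(the cheque in envelope 2 | the presenter opened envelope 3, envelope 5, and envelope 6) = (1/60) / (1/20) = 1/3.

1/3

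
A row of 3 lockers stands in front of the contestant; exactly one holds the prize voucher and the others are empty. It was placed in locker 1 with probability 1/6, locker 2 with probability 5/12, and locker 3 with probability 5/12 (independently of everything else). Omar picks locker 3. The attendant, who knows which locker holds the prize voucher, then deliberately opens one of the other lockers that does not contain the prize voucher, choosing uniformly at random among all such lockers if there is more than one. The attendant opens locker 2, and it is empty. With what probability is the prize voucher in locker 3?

5/9

Consider each possible location of the prize voucher in turn.
If it is in locker 1 (prior 1/6): the attendant has no choice, probability 1; weight (1/6)·1 = 1/6.
If it is in locker 2 (prior 5/12): the attendant opened locker 2, so this case is ruled out; weight (5/12)·0 = 0.
If it is in locker 3 (prior 5/12): the attendant has 2 equally likely choices, so probability 1/2; weight (5/12)·(1/2) = 5/24.
The weights sum to 3/8.
So P(the prize voucher in locker 3 | the attendant opened locker 2) = (5/24) / (3/8) = 5/9.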